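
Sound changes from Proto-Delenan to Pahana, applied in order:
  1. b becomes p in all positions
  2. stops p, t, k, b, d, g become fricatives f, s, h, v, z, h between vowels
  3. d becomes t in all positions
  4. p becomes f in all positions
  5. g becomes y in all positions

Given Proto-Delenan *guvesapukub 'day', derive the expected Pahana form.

Pahana: *guvesapukub
  guvesapukub → guvesapukup   [unconditioned shift]
  guvesapukup → guvesafuhup   [intervocalic lenition]
  guvesafuhup (rule 3 does not apply)
  guvesafuhup → guvesafuhuf   [unconditioned shift]
  guvesafuhuf → yuvesafuhuf   [unconditioned shift]
  giving Pahana yuvesafuhuf.

yuvesafuhuf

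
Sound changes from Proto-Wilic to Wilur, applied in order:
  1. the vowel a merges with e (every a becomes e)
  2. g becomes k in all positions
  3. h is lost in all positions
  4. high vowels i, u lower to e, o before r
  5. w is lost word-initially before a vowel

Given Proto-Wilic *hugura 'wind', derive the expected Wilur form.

Wilur: start from *hugura.
  rule 1 (vowel merger): hugura → hugure
  rule 2 (unconditioned shift): hugure → hukure
  rule 3 (h-loss): hukure → ukure
  rule 4 (pre-rhotic lowering): ukure → ukore
  rule 5: no change — ukore
  ⇒ Wilur ukore

ukore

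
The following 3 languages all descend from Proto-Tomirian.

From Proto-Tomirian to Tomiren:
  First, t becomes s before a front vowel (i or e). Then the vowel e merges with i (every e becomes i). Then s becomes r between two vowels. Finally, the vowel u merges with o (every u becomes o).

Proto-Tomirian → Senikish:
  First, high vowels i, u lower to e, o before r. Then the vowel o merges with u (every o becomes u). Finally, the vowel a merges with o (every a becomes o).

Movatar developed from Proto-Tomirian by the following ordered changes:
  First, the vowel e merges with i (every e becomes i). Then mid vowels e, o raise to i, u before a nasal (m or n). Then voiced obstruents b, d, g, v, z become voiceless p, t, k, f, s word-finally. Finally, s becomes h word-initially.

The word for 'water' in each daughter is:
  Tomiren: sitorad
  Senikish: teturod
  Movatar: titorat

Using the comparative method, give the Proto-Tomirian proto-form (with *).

Position 7: Tomiren has d, Senikish has d, Movatar has t. Tomiren preserves d here (none of its changes turn any other segment into d), so the proto-segment is *d.
Position 4: Tomiren has o, Senikish has u, Movatar has o. Movatar preserves o here (none of its changes turn any other segment into o), so the proto-segment is *o.
Position 1: Tomiren has s, Senikish has t, Movatar has t. Senikish preserves t here (none of its changes turn any other segment into t), so the proto-segment is *t.
This points to *tetorad. Verify forward in each daughter:
Tomiren: *tetorad
  tetorad → setorad   [palatalisation]
  setorad → sitorad   [vowel merger]
  sitorad (rule 3 does not apply)
  sitorad (rule 4 does not apply)
  giving Tomiren sitorad.
Senikish: *tetorad
  tetorad (rule 1 does not apply)
  tetorad → teturad   [vowel merger]
  teturad → teturod   [vowel merger]
  giving Senikish teturod.
Movatar: start from *tetorad.
  rule 1 (vowel merger): tetorad → titorad
  rule 2: no change — titorad
  rule 3 (final devoicing): titorad → titorat
  rule 4: no change — titorat
  ⇒ Movatar titorat
No other proto-form is consistent with every reflex, so the reconstruction is *tetorad.

*tetorad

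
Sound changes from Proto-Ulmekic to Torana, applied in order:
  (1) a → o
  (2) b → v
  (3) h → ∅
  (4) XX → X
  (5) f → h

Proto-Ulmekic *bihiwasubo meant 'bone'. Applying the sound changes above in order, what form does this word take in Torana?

viwosuvo

Torana: *bihiwasubo > bihiwosubo > vihiwosuvo > viiwosuvo > viwosuvo  (by vowel merger, unconditioned shift, h-loss, degemination)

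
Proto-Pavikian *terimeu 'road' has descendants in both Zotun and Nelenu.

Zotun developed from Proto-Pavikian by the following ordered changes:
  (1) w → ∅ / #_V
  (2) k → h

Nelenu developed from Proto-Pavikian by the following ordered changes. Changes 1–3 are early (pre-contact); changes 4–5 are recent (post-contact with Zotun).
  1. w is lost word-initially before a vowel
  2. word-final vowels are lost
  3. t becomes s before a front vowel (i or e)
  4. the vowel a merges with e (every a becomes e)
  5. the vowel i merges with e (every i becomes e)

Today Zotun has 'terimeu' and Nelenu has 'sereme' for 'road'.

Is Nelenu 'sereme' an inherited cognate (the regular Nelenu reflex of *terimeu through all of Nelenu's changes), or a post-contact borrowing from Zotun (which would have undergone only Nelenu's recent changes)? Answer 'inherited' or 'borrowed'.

If inherited, *terimeu would pass through all of Nelenu's changes:
Nelenu: *terimeu > terime > serime > sereme  (by apocope, palatalisation, vowel merger)
If borrowed from Zotun 'terimeu' after the early changes, it would undergo only the recent ones:
  rule 4 (vowel merger): no change (terimeu)
  rule 5 (vowel merger): terimeu → teremeu
  ⇒ as a loan: teremeu
Nelenu 'sereme' matches the inherited outcome exactly, so it is an inherited cognate, not a loan.

inherited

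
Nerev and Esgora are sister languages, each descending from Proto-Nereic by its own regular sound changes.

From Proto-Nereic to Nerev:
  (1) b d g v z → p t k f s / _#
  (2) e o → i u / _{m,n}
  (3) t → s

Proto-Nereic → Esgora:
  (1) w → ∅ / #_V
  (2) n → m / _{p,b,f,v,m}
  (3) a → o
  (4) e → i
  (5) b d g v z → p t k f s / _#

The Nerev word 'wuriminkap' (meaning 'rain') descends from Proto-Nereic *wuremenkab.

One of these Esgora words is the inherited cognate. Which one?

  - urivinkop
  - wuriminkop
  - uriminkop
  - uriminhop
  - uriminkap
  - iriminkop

uriminkop

Esgora: *wuremenkab > uremenkab > uremenkob > uriminkob > uriminkop  (by glide loss, vowel merger, vowel merger, final devoicing)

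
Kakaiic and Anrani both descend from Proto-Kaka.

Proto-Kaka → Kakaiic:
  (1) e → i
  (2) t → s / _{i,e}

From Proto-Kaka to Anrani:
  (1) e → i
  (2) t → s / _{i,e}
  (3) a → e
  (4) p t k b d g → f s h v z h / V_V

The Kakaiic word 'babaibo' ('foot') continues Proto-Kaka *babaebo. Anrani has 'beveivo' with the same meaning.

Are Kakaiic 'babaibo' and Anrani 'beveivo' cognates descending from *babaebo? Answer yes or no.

Derive the expected Anrani reflex of *babaebo:
Anrani: start from *babaebo.
  rule 1 (vowel merger): babaebo → babaibo
  rule 2: no change — babaibo
  rule 3 (vowel merger): babaibo → bebeibo
  rule 4 (intervocalic lenition): bebeibo → beveivo
  ⇒ Anrani beveivo
Anrani 'beveivo' matches the regular reflex exactly, so the pair is cognate.

yes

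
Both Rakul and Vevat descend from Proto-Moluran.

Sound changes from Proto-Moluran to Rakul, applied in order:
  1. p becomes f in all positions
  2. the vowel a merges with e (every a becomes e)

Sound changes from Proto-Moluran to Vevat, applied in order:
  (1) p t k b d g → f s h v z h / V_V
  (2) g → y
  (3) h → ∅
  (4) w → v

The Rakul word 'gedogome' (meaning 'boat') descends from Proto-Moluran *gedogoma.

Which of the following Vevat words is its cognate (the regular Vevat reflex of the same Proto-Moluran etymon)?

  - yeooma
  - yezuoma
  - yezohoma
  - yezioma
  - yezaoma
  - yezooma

Vevat: *gedogoma > gezohoma > yezohoma > yezooma  (by intervocalic lenition, unconditioned shift, h-loss)
The other candidates each miss or misapply at least one Vevat change.

yezooma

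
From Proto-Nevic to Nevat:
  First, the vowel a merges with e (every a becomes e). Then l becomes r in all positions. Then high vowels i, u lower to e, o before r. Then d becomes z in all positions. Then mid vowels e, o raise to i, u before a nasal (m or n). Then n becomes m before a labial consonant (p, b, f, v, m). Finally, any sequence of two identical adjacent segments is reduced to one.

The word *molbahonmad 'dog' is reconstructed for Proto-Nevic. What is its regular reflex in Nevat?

morbehumez

Nevat: start from *molbahonmad.
  rule 1 (vowel merger): molbahonmad → molbehonmed
  rule 2 (unconditioned shift): molbehonmed → morbehonmed
  rule 3: no change — morbehonmed
  rule 4 (unconditioned shift): morbehonmed → morbehonmez
  rule 5 (pre-nasal raising): morbehonmez → morbehunmez
  rule 6 (nasal place assimilation): morbehunmez → morbehummez
  rule 7 (degemination): morbehummez → morbehumez
  ⇒ Nevat morbehumez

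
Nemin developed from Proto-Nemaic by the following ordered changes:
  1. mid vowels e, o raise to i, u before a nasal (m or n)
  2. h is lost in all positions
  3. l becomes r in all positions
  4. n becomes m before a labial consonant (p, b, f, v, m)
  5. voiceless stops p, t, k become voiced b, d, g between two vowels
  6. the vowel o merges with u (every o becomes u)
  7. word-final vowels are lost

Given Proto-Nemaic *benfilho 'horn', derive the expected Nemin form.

bimfir

Nemin: *benfilho > binfilho > binfilo > binfiro > bimfiro > bimfiru > bimfir  (by pre-nasal raising, h-loss, unconditioned shift, nasal place assimilation, vowel merger, apocope)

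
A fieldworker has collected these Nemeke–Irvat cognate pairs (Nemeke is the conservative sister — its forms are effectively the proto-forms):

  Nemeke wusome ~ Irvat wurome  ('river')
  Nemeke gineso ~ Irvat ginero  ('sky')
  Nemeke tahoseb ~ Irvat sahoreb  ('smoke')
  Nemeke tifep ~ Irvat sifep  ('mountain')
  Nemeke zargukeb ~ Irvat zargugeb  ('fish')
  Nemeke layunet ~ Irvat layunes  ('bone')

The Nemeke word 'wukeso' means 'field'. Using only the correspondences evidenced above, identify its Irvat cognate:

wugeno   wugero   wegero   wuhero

wugero

zargukeb ~ zargugeb — Nemeke k corresponds to Irvat g between vowels (before a front vowel).
wusome ~ wurome, gineso ~ ginero — Nemeke s corresponds to Irvat r between vowels (before a back vowel).
Applying these to Nemeke 'wukeso':
  wukeso → wugeso   (k→g between vowels (before a front vowel))
  wugeso → wugero   (s→r between vowels (before a back vowel))
So the Irvat cognate is 'wugero'.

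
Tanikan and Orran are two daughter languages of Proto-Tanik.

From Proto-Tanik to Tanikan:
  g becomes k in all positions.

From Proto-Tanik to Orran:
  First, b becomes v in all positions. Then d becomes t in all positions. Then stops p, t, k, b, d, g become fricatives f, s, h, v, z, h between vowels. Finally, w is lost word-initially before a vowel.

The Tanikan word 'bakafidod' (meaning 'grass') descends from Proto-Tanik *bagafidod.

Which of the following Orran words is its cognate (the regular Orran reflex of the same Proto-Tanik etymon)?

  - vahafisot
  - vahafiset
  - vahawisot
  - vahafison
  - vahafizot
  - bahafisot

vahafisot

Orran: start from *bagafidod.
  rule 1 (unconditioned shift): bagafidod → vagafidod
  rule 2 (unconditioned shift): vagafidod → vagafitot
  rule 3 (intervocalic lenition): vagafitot → vahafisot
  rule 4: no change — vahafisot
  ⇒ Orran vahafisot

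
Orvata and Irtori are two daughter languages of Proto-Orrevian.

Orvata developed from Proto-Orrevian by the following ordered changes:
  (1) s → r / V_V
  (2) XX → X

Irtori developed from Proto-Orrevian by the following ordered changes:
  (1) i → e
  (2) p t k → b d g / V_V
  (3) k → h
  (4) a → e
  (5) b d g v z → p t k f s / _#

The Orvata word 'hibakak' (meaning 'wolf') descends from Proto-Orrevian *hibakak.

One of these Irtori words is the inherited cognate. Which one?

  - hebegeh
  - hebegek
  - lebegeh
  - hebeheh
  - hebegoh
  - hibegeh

Irtori: *hibakak
  hibakak → hebakak   [vowel merger]
  hebakak → hebagak   [intervocalic voicing]
  hebagak → hebagah   [unconditioned shift]
  hebagah → hebegeh   [vowel merger]
  hebegeh (rule 5 does not apply)
  giving Irtori hebegeh.

hebegeh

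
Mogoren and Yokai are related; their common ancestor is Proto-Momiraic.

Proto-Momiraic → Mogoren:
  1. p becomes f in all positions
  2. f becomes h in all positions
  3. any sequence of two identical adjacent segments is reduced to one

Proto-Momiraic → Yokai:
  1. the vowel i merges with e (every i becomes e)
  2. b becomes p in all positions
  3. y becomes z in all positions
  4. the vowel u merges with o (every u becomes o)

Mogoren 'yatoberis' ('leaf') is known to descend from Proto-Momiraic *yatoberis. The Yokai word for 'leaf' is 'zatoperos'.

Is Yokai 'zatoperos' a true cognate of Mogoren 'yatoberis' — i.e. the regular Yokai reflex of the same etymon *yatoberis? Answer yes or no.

Derive the expected Yokai reflex of *yatoberis:
Yokai: *yatoberis
  yatoberis → yatoberes   [vowel merger]
  yatoberes → yatoperes   [unconditioned shift]
  yatoperes → zatoperes   [unconditioned shift]
  zatoperes (rule 4 does not apply)
  giving Yokai zatoperes.
The regular Yokai reflex would be 'zatoperes', but the attested form is 'zatoperos'. The correspondence is irregular, so they are not cognates (the Yokai form has a different source).

no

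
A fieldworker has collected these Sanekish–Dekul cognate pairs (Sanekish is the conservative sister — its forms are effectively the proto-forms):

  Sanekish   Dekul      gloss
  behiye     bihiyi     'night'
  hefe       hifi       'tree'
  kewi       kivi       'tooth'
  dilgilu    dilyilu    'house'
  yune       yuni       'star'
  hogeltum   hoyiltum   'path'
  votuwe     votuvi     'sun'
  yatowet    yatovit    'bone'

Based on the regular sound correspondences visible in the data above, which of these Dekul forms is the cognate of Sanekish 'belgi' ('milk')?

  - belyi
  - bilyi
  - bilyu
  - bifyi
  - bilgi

bilyi

behiye ~ bihiyi, kewi ~ kivi — Sanekish e corresponds to Dekul i after a consonant, before a consonant other than r, m, n, p, b, f, v.
dilgilu ~ dilyilu — Sanekish g corresponds to Dekul y after a consonant, before a front vowel.
Applying these to Sanekish 'belgi':
  belgi → bilgi   (e→i after a consonant, before a consonant other than r, m, n, p, b, f, v)
  bilgi → bilyi   (g→y after a consonant, before a front vowel)
So the Dekul cognate is 'bilyi'.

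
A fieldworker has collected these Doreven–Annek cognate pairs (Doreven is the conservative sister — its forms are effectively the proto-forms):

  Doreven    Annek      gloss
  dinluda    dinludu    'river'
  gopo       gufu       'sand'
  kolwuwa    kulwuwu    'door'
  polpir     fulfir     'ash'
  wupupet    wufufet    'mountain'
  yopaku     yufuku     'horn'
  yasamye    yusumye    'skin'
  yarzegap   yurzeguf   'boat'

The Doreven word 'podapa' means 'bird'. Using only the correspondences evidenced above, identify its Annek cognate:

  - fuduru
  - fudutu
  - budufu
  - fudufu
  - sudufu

polpir ~ fulfir — Doreven p corresponds to Annek f word-initially before a back vowel.
kolwuwa ~ kulwuwu, polpir ~ fulfir — Doreven o corresponds to Annek u after a consonant, before a consonant other than r, m, n, p, b, f, v.
yarzegap ~ yurzeguf — Doreven a corresponds to Annek u after a consonant, before a labial obstruent.
yopaku ~ yufuku — Doreven p corresponds to Annek f between vowels (before a back vowel).
dinluda ~ dinludu, kolwuwa ~ kulwuwu — Doreven a corresponds to Annek u word-finally.
Applying these to Doreven 'podapa':
  podapa → fodapa   (p→f word-initially before a back vowel)
  fodapa → fudapa   (o→u after a consonant, before a consonant other than r, m, n, p, b, f, v)
  fudapa → fudupa   (a→u after a consonant, before a labial obstruent)
  fudupa → fudufa   (p→f between vowels (before a back vowel))
  fudufa → fudufu   (a→u word-finally)
So the Annek cognate is 'fudufu'.

fudufu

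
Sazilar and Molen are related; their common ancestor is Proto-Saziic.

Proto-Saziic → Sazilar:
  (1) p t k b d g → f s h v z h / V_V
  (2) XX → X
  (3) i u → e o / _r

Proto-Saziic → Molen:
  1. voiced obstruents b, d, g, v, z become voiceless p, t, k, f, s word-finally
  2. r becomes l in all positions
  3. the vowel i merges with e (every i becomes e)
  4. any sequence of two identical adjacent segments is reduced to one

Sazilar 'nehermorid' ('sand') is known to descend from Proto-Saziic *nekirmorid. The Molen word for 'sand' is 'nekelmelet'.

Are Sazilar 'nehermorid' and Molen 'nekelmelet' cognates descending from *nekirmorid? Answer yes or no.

no

Derive the expected Molen reflex of *nekirmorid:
Molen: start from *nekirmorid.
  rule 1 (final devoicing): nekirmorid → nekirmorit
  rule 2 (unconditioned shift): nekirmorit → nekilmolit
  rule 3 (vowel merger): nekilmolit → nekelmolet
  rule 4: no change — nekelmolet
  ⇒ Molen nekelmolet
The regular Molen reflex would be 'nekelmolet', but the attested form is 'nekelmelet'. The correspondence is irregular, so they are not cognates (the Molen form has a different source).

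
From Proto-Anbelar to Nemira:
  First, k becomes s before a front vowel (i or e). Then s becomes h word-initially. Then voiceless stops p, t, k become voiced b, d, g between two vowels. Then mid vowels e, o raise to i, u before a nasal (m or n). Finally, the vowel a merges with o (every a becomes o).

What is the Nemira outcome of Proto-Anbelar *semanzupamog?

Nemira: *semanzupamog
  semanzupamog (rule 1 does not apply)
  semanzupamog → hemanzupamog   [debuccalisation]
  hemanzupamog → hemanzubamog   [intervocalic voicing]
  hemanzubamog → himanzubamog   [pre-nasal raising]
  himanzubamog → himonzubomog   [vowel merger]
  giving Nemira himonzubomog.

himonzubomog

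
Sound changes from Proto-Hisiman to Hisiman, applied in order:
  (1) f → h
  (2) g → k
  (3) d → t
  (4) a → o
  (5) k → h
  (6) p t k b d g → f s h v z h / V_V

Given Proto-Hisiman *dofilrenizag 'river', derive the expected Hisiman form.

Hisiman: start from *dofilrenizag.
  rule 1 (unconditioned shift): dofilrenizag → dohilrenizag
  rule 2 (unconditioned shift): dohilrenizag → dohilrenizak
  rule 3 (unconditioned shift): dohilrenizak → tohilrenizak
  rule 4 (vowel merger): tohilrenizak → tohilrenizok
  rule 5 (unconditioned shift): tohilrenizok → tohilrenizoh
  rule 6: no change — tohilrenizoh
  ⇒ Hisiman tohilrenizoh

tohilrenizoh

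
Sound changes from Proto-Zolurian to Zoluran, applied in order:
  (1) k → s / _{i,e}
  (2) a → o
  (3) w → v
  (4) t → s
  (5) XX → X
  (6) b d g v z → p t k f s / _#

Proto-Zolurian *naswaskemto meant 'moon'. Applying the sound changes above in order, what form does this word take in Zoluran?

Zoluran: *naswaskemto
  naswaskemto → naswassemto   [palatalisation]
  naswassemto → noswossemto   [vowel merger]
  noswossemto → nosvossemto   [unconditioned shift]
  nosvossemto → nosvossemso   [unconditioned shift]
  nosvossemso → nosvosemso   [degemination]
  nosvosemso (rule 6 does not apply)
  giving Zoluran nosvosemso.

nosvosemso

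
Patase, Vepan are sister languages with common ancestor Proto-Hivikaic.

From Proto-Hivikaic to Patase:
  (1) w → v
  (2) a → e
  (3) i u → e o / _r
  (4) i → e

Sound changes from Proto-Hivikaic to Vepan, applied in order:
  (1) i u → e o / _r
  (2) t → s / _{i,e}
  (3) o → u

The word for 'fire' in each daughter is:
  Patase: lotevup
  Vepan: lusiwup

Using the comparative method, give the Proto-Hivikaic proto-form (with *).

Position 4: Patase has e, Vepan has i. Vepan preserves i here (none of its changes turn any other segment into i), so the proto-segment is *i.
Position 3: Patase has t, Vepan has s. Patase preserves t here (none of its changes turn any other segment into t), so the proto-segment is *t.
Verify the candidate proto-form against each daughter:
Patase: *lotiwup > lotivup > lotevup  (by unconditioned shift, vowel merger)
Vepan: *lotiwup > losiwup > lusiwup  (by palatalisation, vowel merger)
No other proto-form is consistent with every reflex, so the reconstruction is *lotiwup.

*lotiwup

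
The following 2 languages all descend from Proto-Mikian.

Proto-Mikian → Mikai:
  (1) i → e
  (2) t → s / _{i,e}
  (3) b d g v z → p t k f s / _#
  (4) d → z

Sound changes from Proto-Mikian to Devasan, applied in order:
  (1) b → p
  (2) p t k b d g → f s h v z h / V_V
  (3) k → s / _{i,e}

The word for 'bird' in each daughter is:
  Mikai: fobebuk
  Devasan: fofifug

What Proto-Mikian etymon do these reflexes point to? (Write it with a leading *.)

*fobibug

Position 4: Mikai has e, Devasan has i. Devasan preserves i here (none of its changes turn any other segment into i), so the proto-segment is *i.
Position 5: Mikai has b, Devasan has f. Mikai preserves b here (none of its changes turn any other segment into b), so the proto-segment is *b.
Position 3: Mikai has b, Devasan has f. Mikai preserves b here (none of its changes turn any other segment into b), so the proto-segment is *b.
This points to *fobibug. Verify forward in each daughter:
Mikai: start from *fobibug.
  rule 1 (vowel merger): fobibug → fobebug
  rule 2: no change — fobebug
  rule 3 (final devoicing): fobebug → fobebuk
  rule 4: no change — fobebuk
  ⇒ Mikai fobebuk
Devasan: *fobibug
  fobibug → fopipug   [unconditioned shift]
  fopipug → fofifug   [intervocalic lenition]
  fofifug (rule 3 does not apply)
  giving Devasan fofifug.
*fobibug is the unique common source.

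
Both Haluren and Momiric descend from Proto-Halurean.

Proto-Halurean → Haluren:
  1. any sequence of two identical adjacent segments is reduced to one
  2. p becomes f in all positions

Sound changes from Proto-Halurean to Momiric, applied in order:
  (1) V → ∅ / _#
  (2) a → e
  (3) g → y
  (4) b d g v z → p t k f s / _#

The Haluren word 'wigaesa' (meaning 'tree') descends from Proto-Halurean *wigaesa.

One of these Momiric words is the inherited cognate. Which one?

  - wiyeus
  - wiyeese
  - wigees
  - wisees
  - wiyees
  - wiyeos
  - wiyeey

Momiric: *wigaesa > wigaes > wigees > wiyees  (by apocope, vowel merger, unconditioned shift)
Among the options, 'wiyees' alone shows every Momiric change applied in order.

wiyees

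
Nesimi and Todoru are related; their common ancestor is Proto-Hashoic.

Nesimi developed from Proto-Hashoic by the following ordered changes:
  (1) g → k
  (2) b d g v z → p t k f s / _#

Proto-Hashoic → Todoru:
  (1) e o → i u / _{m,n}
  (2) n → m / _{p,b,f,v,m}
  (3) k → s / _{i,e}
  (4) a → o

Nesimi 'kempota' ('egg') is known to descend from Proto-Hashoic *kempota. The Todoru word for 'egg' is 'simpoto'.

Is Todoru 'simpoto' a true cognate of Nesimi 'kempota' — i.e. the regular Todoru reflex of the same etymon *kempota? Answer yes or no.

Derive the expected Todoru reflex of *kempota:
Todoru: *kempota > kimpota > simpota > simpoto  (by pre-nasal raising, palatalisation, vowel merger)
Todoru 'simpoto' matches the regular reflex exactly, so the pair is cognate.

yes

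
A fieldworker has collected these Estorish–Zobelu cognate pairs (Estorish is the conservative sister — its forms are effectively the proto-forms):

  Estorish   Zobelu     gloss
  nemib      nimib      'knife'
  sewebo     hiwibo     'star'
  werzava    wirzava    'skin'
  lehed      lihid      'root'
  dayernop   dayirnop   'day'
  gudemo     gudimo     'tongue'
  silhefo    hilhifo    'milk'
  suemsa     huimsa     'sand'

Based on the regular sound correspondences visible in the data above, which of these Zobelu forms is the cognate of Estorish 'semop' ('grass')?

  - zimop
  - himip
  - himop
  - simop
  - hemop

himop

sewebo ~ hiwibo — Estorish s corresponds to Zobelu h word-initially before a front vowel.
nemib ~ nimib, gudemo ~ gudimo — Estorish e corresponds to Zobelu i after a consonant, before a nasal.
Applying these to Estorish 'semop':
  semop → hemop   (s→h word-initially before a front vowel)
  hemop → himop   (e→i after a consonant, before a nasal)
So the Zobelu cognate is 'himop'.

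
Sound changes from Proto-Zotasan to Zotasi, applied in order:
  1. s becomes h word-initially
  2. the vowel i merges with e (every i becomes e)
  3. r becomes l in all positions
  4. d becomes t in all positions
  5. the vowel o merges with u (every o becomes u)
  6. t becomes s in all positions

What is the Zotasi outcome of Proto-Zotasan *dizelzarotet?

sezelzaluses

Zotasi: *dizelzarotet
  dizelzarotet (rule 1 does not apply)
  dizelzarotet → dezelzarotet   [vowel merger]
  dezelzarotet → dezelzalotet   [unconditioned shift]
  dezelzalotet → tezelzalotet   [unconditioned shift]
  tezelzalotet → tezelzalutet   [vowel merger]
  tezelzalutet → sezelzaluses   [unconditioned shift]
  giving Zotasi sezelzaluses.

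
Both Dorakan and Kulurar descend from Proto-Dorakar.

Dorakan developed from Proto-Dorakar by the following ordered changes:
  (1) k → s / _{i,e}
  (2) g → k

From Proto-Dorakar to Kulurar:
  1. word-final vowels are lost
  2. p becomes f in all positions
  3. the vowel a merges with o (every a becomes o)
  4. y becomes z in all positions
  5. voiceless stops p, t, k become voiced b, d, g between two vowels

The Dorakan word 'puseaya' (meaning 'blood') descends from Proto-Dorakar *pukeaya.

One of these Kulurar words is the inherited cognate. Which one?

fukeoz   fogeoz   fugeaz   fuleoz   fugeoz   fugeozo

fugeoz

Kulurar: *pukeaya > pukeay > fukeay > fukeoy > fukeoz > fugeoz  (by apocope, unconditioned shift, vowel merger, unconditioned shift, intervocalic voicing)
Among the options, 'fugeoz' alone shows every Kulurar change applied in order.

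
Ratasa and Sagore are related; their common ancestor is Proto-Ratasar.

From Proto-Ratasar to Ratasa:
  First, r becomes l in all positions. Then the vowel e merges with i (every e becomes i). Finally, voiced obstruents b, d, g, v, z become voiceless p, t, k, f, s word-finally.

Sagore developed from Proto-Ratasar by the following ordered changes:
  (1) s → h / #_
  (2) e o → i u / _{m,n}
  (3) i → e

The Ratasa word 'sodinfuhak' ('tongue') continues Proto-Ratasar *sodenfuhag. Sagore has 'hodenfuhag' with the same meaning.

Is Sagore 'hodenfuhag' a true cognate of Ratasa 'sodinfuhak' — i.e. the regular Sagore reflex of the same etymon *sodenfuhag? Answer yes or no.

yes

Derive the expected Sagore reflex of *sodenfuhag:
Sagore: start from *sodenfuhag.
  rule 1 (debuccalisation): sodenfuhag → hodenfuhag
  rule 2 (pre-nasal raising): hodenfuhag → hodinfuhag
  rule 3 (vowel merger): hodinfuhag → hodenfuhag
  ⇒ Sagore hodenfuhag
Sagore 'hodenfuhag' matches the regular reflex exactly, so the pair is cognate.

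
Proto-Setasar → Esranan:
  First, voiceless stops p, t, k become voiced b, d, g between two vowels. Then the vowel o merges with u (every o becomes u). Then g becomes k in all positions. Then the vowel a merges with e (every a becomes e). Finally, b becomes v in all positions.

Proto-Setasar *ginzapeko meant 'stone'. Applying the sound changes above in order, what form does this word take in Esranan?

Esranan: *ginzapeko
  ginzapeko → ginzabego   [intervocalic voicing]
  ginzabego → ginzabegu   [vowel merger]
  ginzabegu → kinzabeku   [unconditioned shift]
  kinzabeku → kinzebeku   [vowel merger]
  kinzebeku → kinzeveku   [unconditioned shift]
  giving Esranan kinzeveku.

kinzeveku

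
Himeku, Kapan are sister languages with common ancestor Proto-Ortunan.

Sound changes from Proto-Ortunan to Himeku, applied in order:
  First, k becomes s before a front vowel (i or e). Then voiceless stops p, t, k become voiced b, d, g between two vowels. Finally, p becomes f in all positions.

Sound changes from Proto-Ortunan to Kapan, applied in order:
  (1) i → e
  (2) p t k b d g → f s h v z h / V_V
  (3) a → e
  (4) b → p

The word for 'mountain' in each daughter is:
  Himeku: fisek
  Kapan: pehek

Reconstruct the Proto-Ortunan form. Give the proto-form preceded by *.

Position 1: Himeku has f, Kapan has p. Taking the neighbouring segments as reconstructed: Himeku f could go back to *p or *f; Kapan p could go back to *p or *b — the one source consistent with every daughter is *p.
Position 3: Himeku has s, Kapan has h. Taking the neighbouring segments as reconstructed: Himeku s could go back to *k or *s; Kapan h could go back to *k or *g or *h — the one source consistent with every daughter is *k.
Position 2: Himeku has i, Kapan has e. Himeku preserves i here (none of its changes turn any other segment into i), so the proto-segment is *i.
The remaining positions agree across the daughters. Check the candidate against every language:
Himeku: *pikek
  pikek → pisek   [palatalisation]
  pisek (rule 2 does not apply)
  pisek → fisek   [unconditioned shift]
  giving Himeku fisek.
Kapan: start from *pikek.
  rule 1 (vowel merger): pikek → pekek
  rule 2 (intervocalic lenition): pekek → pehek
  rule 3: no change — pehek
  rule 4: no change — pehek
  ⇒ Kapan pehek
Only *pikek yields all of Himeku fisek, Kapan pehek.

*pikek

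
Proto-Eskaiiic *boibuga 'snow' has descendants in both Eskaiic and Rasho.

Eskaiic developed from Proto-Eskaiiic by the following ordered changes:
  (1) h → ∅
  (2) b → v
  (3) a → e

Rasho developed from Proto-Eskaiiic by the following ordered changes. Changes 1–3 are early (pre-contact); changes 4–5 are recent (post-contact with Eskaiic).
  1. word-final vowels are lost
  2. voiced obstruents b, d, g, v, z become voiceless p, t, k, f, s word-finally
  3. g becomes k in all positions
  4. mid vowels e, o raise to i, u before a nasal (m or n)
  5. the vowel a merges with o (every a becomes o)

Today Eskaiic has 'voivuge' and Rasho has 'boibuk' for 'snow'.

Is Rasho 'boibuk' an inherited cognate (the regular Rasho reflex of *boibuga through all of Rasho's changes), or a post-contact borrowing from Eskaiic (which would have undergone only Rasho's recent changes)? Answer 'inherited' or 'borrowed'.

inherited

If inherited, *boibuga would pass through all of Rasho's changes:
Rasho: *boibuga
  boibuga → boibug   [apocope]
  boibug → boibuk   [final devoicing]
  boibuk (rule 3 does not apply)
  boibuk (rule 4 does not apply)
  boibuk (rule 5 does not apply)
  giving Rasho boibuk.
If borrowed from Eskaiic 'voivuge' after the early changes, it would undergo only the recent ones:
  rule 4 (pre-nasal raising): no change (voivuge)
  rule 5 (vowel merger): no change (voivuge)
  ⇒ as a loan: voivuge
Rasho 'boibuk' matches the inherited outcome exactly, so it is an inherited cognate, not a loan.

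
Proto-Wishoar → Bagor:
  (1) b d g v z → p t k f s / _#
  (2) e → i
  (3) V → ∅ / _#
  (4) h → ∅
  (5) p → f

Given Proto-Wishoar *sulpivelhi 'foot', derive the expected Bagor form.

sulfivil

Bagor: *sulpivelhi > sulpivilhi > sulpivilh > sulpivil > sulfivil  (by vowel merger, apocope, h-loss, unconditioned shift)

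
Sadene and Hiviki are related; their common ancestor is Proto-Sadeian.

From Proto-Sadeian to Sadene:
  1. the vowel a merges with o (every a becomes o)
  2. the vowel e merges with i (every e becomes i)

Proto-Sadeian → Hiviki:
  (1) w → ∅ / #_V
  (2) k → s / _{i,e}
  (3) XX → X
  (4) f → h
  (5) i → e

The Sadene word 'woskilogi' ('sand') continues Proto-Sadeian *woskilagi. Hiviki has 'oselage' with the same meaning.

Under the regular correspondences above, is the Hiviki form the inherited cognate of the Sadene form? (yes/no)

yes

Derive the expected Hiviki reflex of *woskilagi:
Hiviki: *woskilagi
  woskilagi → oskilagi   [glide loss]
  oskilagi → ossilagi   [palatalisation]
  ossilagi → osilagi   [degemination]
  osilagi (rule 4 does not apply)
  osilagi → oselage   [vowel merger]
  giving Hiviki oselage.
Hiviki 'oselage' matches the regular reflex exactly, so the pair is cognate.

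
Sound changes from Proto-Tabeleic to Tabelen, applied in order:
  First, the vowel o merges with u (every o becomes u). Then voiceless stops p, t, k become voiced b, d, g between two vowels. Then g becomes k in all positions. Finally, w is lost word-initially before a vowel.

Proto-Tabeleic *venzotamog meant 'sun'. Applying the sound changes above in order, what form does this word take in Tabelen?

venzudamuk

Tabelen: *venzotamog
  venzotamog → venzutamug   [vowel merger]
  venzutamug → venzudamug   [intervocalic voicing]
  venzudamug → venzudamuk   [unconditioned shift]
  venzudamuk (rule 4 does not apply)
  giving Tabelen venzudamuk.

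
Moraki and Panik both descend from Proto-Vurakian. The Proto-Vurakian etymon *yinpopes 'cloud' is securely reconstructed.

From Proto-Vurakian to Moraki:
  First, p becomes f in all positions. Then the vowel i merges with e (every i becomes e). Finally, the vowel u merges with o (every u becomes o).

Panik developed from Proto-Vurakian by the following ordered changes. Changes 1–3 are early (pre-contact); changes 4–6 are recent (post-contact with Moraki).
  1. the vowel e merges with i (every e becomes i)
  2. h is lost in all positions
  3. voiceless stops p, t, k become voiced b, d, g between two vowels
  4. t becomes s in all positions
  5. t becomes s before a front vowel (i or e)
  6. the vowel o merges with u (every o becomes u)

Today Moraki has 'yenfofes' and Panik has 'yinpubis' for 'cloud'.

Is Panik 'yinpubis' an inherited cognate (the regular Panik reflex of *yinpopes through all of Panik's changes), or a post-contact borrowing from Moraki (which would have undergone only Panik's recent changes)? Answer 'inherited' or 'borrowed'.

inherited

If inherited, *yinpopes would pass through all of Panik's changes:
Panik: *yinpopes
  yinpopes → yinpopis   [vowel merger]
  yinpopis (rule 2 does not apply)
  yinpopis → yinpobis   [intervocalic voicing]
  yinpobis (rule 4 does not apply)
  yinpobis (rule 5 does not apply)
  yinpobis → yinpubis   [vowel merger]
  giving Panik yinpubis.
If borrowed from Moraki 'yenfofes' after the early changes, it would undergo only the recent ones:
  rule 4 (unconditioned shift): no change (yenfofes)
  rule 5 (palatalisation): no change (yenfofes)
  rule 6 (vowel merger): yenfofes → yenfufes
  ⇒ as a loan: yenfufes
Panik 'yinpubis' matches the inherited outcome exactly, so it is an inherited cognate, not a loan.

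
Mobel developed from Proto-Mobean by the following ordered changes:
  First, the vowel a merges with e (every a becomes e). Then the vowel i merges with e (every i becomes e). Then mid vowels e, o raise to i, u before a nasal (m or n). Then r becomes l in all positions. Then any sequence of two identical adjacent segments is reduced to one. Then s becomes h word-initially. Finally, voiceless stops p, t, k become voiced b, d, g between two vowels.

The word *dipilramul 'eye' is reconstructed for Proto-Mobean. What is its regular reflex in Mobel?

Mobel: *dipilramul
  dipilramul → dipilremul   [vowel merger]
  dipilremul → depelremul   [vowel merger]
  depelremul → depelrimul   [pre-nasal raising]
  depelrimul → depellimul   [unconditioned shift]
  depellimul → depelimul   [degemination]
  depelimul (rule 6 does not apply)
  depelimul → debelimul   [intervocalic voicing]
  giving Mobel debelimul.

debelimul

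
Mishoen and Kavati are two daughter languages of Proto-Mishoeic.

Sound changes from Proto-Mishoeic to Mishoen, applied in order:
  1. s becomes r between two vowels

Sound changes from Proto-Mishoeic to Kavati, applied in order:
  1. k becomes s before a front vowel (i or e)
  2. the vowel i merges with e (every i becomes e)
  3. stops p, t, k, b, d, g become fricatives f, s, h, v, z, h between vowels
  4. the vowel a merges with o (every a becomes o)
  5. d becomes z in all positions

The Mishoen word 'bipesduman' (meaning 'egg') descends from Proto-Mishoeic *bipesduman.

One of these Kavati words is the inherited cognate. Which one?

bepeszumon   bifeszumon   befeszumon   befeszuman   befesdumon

befeszumon

Kavati: start from *bipesduman.
  rule 1: no change — bipesduman
  rule 2 (vowel merger): bipesduman → bepesduman
  rule 3 (intervocalic lenition): bepesduman → befesduman
  rule 4 (vowel merger): befesduman → befesdumon
  rule 5 (unconditioned shift): befesdumon → befeszumon
  ⇒ Kavati befeszumon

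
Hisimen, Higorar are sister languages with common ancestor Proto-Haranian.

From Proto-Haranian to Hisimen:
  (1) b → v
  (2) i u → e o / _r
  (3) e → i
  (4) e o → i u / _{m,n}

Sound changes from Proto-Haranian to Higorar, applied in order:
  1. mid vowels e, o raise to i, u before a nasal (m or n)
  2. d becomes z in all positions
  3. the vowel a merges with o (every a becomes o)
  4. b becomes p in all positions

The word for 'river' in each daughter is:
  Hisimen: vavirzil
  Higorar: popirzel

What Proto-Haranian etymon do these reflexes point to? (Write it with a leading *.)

Position 2: Hisimen has a, Higorar has o. Hisimen preserves a here (none of its changes turn any other segment into a), so the proto-segment is *a.
Position 1: Hisimen has v, Higorar has p. Taking the neighbouring segments as reconstructed: Hisimen v could go back to *b or *v; Higorar p could go back to *p or *b — the one source consistent with every daughter is *b.
Continuing position by position gives *babirzel; check it forward:
Hisimen: *babirzel > vavirzel > vaverzel > vavirzil  (by unconditioned shift, pre-rhotic lowering, vowel merger)
Higorar: start from *babirzel.
  rule 1: no change — babirzel
  rule 2: no change — babirzel
  rule 3 (vowel merger): babirzel → bobirzel
  rule 4 (unconditioned shift): bobirzel → popirzel
  ⇒ Higorar popirzel
*babirzel is the unique common source.

*babirzel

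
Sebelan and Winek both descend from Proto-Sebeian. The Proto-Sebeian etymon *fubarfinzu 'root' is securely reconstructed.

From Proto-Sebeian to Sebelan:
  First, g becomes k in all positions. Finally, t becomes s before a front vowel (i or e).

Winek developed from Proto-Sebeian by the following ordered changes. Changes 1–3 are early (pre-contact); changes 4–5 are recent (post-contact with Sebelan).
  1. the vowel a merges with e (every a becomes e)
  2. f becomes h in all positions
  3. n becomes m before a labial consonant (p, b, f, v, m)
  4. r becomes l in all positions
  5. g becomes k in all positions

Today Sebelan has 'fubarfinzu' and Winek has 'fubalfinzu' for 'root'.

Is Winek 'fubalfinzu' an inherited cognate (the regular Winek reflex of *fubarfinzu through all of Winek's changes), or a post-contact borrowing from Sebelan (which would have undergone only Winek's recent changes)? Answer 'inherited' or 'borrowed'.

borrowed

If inherited, *fubarfinzu would pass through all of Winek's changes:
Winek: *fubarfinzu > fuberfinzu > huberhinzu > hubelhinzu  (by vowel merger, unconditioned shift, unconditioned shift)
If borrowed from Sebelan 'fubarfinzu' after the early changes, it would undergo only the recent ones:
  rule 4 (unconditioned shift): fubarfinzu → fubalfinzu
  rule 5 (unconditioned shift): no change (fubalfinzu)
  ⇒ as a loan: fubalfinzu
Winek 'fubalfinzu' matches the loan outcome 'fubalfinzu', not the inherited 'hubelhinzu' — it skipped the early Winek changes, so it was borrowed from Sebelan.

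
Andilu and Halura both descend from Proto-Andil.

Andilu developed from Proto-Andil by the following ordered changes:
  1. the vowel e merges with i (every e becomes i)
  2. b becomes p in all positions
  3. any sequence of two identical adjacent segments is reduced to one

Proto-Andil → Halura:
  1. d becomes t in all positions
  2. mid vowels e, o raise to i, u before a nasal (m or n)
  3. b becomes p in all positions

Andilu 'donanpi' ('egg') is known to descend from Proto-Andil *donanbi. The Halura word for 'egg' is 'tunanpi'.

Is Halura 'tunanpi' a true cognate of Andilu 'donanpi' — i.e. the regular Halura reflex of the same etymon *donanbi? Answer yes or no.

Derive the expected Halura reflex of *donanbi:
Halura: *donanbi
  donanbi → tonanbi   [unconditioned shift]
  tonanbi → tunanbi   [pre-nasal raising]
  tunanbi → tunanpi   [unconditioned shift]
  giving Halura tunanpi.
Halura 'tunanpi' matches the regular reflex exactly, so the pair is cognate.

yes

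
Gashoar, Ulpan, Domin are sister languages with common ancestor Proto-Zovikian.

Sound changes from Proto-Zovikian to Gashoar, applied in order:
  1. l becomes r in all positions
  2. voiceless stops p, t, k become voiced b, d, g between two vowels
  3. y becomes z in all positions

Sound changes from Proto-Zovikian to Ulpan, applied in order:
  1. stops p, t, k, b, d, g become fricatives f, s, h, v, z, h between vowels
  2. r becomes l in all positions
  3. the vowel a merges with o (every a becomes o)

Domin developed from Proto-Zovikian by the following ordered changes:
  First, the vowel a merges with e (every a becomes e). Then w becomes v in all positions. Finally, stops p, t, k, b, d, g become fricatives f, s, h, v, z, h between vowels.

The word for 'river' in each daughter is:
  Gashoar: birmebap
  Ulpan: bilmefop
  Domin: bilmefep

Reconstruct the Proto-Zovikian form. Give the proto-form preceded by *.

*bilmepap

Position 7: Gashoar has a, Ulpan has o, Domin has e. Gashoar preserves a here (none of its changes turn any other segment into a), so the proto-segment is *a.
Position 6: Gashoar has b, Ulpan has f, Domin has f. Taking the neighbouring segments as reconstructed: Gashoar b could go back to *p or *b; Ulpan f could go back to *p or *f; Domin f could go back to *p or *f — the one source consistent with every daughter is *p.
Position 3: Gashoar has r, Ulpan has l, Domin has l. Domin preserves l here (none of its changes turn any other segment into l), so the proto-segment is *l.
This points to *bilmepap. Verify forward in each daughter:
Gashoar: start from *bilmepap.
  rule 1 (unconditioned shift): bilmepap → birmepap
  rule 2 (intervocalic voicing): birmepap → birmebap
  rule 3: no change — birmebap
  ⇒ Gashoar birmebap
Ulpan: start from *bilmepap.
  rule 1 (intervocalic lenition): bilmepap → bilmefap
  rule 2: no change — bilmefap
  rule 3 (vowel merger): bilmefap → bilmefop
  ⇒ Ulpan bilmefop
Domin: *bilmepap > bilmepep > bilmefep  (by vowel merger, intervocalic lenition)
Only *bilmepap yields all of Gashoar birmebap, Ulpan bilmefop, Domin bilmefep.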